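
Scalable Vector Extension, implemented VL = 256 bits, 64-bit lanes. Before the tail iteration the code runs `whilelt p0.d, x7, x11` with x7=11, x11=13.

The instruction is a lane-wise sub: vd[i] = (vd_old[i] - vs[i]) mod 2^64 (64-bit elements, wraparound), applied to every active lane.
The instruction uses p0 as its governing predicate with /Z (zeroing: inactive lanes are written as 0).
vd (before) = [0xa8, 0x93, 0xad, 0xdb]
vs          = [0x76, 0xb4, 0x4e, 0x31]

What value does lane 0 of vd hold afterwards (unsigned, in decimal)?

lane count: 256 div 64 = 4
active while 11+j < 13, i.e. j ∈ [0,2) capped at 4 ⇒ 2
vd[0] sub(0xa8,0x76) -> 0x32
vd[1] sub(0x93,0xb4) -> 0xffffffffffffffdf
vd[2] tail/zero -> 0x00
vd[3] tail/zero -> 0x00

vd[0] = 50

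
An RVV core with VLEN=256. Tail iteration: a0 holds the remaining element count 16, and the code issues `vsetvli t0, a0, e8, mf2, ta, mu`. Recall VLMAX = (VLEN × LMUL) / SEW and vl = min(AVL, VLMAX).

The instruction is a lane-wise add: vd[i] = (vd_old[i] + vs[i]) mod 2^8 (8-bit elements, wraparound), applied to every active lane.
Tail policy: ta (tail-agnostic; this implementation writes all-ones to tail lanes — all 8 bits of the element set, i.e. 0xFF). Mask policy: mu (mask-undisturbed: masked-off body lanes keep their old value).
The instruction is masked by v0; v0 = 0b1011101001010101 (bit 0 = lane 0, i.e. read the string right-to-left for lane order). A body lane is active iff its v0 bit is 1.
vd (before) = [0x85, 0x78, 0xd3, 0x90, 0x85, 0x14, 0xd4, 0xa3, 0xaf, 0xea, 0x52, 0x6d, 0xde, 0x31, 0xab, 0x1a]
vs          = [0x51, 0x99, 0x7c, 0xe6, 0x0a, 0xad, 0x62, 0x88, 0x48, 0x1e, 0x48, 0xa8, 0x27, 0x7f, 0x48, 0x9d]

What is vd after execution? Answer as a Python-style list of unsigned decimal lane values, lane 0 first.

VLMAX = (256 × 1/2) / 8 = 16 lanes
vl ← min(16, 16) = 16
lane  0: add(0x85,0x51) ⇒ 0xd6
lane  1: mask-off/keep ⇒ 0x78
lane  2: add(0xd3,0x7c) ⇒ 0x4f
lane  3: mask-off/keep ⇒ 0x90
lane  4: add(0x85,0x0a) ⇒ 0x8f
lane  5: mask-off/keep ⇒ 0x14
lane  6: add(0xd4,0x62) ⇒ 0x36
lane  7: mask-off/keep ⇒ 0xa3
lane  8: mask-off/keep ⇒ 0xaf
lane  9: add(0xea,0x1e) ⇒ 0x08
lane 10: mask-off/keep ⇒ 0x52
lane 11: add(0x6d,0xa8) ⇒ 0x15
lane 12: add(0xde,0x27) ⇒ 0x05
lane 13: add(0x31,0x7f) ⇒ 0xb0
lane 14: mask-off/keep ⇒ 0xab
lane 15: add(0x1a,0x9d) ⇒ 0xb7

vd = [214, 120, 79, 144, 143, 20, 54, 163, 175, 8, 82, 21, 5, 176, 171, 183]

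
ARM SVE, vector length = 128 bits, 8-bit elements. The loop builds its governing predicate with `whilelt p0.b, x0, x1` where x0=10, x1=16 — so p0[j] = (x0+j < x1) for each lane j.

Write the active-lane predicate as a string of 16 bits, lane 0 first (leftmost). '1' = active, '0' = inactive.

predicate = 1111110000000000

register lanes = 128/8 = 16
active while 10+j < 16, i.e. j ∈ [0,6) capped at 16 ⇒ 6
bits (lane 0 leftmost): 1111110000000000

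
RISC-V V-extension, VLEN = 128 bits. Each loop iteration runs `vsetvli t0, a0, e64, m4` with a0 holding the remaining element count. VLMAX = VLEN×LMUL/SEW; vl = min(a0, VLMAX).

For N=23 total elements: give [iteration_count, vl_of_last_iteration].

lanes per group: 128·4/64 = 8
iterations = ceil(23/8) = 3; final-pass vl = 7

[iterations, last_vl] = [3, 7]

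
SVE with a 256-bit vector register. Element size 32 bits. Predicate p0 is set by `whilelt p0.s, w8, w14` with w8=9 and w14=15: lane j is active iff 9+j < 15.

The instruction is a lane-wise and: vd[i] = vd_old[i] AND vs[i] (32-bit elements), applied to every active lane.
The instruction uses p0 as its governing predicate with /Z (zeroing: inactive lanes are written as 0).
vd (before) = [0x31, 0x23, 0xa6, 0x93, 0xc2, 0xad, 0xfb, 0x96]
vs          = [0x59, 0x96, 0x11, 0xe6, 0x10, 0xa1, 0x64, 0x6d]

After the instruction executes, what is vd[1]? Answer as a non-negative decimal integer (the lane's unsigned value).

lane count: 256 div 32 = 8
whilelt: lane j active iff 9+j < 15 → j < 6 → 6 active
[0] and(0x31,0x59) = 0x11
[1] and(0x23,0x96) = 0x02
[2] and(0xa6,0x11) = 0x00
[3] and(0x93,0xe6) = 0x82
[4] and(0xc2,0x10) = 0x00
[5] and(0xad,0xa1) = 0xa1
[6] tail/zero = 0x00
[7] tail/zero = 0x00

vd[1] = 2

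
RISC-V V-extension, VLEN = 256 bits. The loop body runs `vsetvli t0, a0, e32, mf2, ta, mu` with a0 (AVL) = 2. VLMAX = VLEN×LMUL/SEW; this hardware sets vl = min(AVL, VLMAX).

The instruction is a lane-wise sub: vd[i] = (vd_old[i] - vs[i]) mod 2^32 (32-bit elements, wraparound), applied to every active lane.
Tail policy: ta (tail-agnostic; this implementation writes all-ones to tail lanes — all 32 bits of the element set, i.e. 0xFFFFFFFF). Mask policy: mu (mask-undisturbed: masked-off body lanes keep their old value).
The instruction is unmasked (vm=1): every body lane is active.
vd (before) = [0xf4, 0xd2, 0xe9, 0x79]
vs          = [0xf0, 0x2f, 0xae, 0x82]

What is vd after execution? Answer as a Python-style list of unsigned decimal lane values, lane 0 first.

lanes per group: 256·1/2/32 = 4
vl ← min(2, 4) = 2
  i=0: sub(0xf4,0xf0) → 4
  i=1: sub(0xd2,0x2f) → 163
  i=2: tail/ones → 4294967295
  i=3: tail/ones → 4294967295

vd = [4, 163, 4294967295, 4294967295]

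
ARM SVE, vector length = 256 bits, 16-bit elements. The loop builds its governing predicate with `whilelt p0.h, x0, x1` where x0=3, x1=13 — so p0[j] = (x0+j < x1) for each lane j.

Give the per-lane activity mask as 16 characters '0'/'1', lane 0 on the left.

predicate = 1111111111000000

256-bit reg / 16-bit elem → 16 lanes
active while 3+j < 13, i.e. j ∈ [0,10) capped at 16 ⇒ 10
bits (lane 0 leftmost): 1111111111000000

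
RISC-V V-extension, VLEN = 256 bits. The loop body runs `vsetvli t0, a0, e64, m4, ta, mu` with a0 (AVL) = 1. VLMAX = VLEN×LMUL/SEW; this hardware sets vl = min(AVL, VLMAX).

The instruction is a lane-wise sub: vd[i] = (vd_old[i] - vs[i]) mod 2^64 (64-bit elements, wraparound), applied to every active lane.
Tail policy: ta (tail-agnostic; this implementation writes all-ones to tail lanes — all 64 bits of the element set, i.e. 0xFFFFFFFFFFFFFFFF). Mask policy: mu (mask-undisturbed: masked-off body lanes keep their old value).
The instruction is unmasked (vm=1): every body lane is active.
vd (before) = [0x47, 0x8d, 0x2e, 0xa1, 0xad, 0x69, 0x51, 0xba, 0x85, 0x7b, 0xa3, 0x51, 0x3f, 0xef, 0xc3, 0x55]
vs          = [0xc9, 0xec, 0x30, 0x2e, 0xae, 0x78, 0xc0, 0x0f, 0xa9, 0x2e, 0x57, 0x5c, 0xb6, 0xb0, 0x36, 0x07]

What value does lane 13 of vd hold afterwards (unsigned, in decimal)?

VLMAX = (256 × 4) / 64 = 16 lanes
vl = min(AVL, VLMAX) = min(1, 16) = 1
  i=0: sub(0x47,0xc9) → 18446744073709551486
  i=1: tail/ones → 18446744073709551615
  i=2: tail/ones → 18446744073709551615
  i=3: tail/ones → 18446744073709551615
  i=4: tail/ones → 18446744073709551615
  i=5: tail/ones → 18446744073709551615
  i=6: tail/ones → 18446744073709551615
  i=7: tail/ones → 18446744073709551615
  i=8: tail/ones → 18446744073709551615
  i=9: tail/ones → 18446744073709551615
  i=10: tail/ones → 18446744073709551615
  i=11: tail/ones → 18446744073709551615
  i=12: tail/ones → 18446744073709551615
  i=13: tail/ones → 18446744073709551615
  i=14: tail/ones → 18446744073709551615
  i=15: tail/ones → 18446744073709551615

vd[13] = 18446744073709551615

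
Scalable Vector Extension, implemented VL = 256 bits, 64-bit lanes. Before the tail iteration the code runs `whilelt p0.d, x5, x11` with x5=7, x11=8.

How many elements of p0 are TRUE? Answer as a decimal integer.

vl = 1

256-bit reg / 64-bit elem → 4 lanes
whilelt: lane j active iff 7+j < 8 → j < 1 → 1 active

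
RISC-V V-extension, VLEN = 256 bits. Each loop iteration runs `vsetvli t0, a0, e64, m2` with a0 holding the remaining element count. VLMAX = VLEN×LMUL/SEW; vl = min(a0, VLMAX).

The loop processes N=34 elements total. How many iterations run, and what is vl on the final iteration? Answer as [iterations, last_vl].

[iterations, last_vl] = [5, 2]

VLMAX = VLEN×LMUL/SEW = 256×2/64 = 8
iterations = ceil(34/8) = 5; final-pass vl = 2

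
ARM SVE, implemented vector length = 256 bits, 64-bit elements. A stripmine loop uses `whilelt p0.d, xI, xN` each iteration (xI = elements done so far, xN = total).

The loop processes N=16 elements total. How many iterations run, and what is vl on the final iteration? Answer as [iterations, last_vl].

[iterations, last_vl] = [4, 4]

register lanes = 256/64 = 4
iterations = ceil(16/4) = 4; final-pass vl = 4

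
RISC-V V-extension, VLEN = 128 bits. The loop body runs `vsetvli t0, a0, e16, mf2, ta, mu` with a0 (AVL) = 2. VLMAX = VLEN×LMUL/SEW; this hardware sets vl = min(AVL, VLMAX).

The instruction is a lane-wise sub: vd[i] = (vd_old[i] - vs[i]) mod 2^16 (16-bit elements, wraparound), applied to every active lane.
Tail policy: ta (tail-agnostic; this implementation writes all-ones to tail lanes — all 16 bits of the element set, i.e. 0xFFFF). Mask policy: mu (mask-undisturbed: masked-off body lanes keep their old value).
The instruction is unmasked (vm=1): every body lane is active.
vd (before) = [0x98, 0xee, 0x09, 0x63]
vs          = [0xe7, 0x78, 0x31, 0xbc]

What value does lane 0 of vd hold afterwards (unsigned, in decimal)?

vd[0] = 65457

VLMAX = (128 × 1/2) / 16 = 4 lanes
vl = min(AVL, VLMAX) = min(2, 4) = 2
lane  0: sub(0x98,0xe7) ⇒ 0xffb1
lane  1: sub(0xee,0x78) ⇒ 0x76
lane  2: tail/ones ⇒ 0xffff
lane  3: tail/ones ⇒ 0xffff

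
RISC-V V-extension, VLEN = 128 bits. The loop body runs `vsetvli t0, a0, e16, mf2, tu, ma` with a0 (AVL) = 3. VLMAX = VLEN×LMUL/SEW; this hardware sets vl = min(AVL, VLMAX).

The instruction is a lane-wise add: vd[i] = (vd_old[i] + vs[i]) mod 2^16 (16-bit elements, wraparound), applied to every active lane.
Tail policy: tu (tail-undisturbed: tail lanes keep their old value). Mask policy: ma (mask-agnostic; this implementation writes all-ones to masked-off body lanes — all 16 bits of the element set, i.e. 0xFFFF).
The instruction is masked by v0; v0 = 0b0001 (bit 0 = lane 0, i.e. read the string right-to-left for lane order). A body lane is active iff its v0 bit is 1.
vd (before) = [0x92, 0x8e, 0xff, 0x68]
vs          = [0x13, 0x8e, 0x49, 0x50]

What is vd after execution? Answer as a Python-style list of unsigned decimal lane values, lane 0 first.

VLMAX = (128 × 1/2) / 16 = 4 lanes
vl ← min(3, 4) = 3
[0] add(0x92,0x13) = 0xa5
[1] mask-off/ones = 0xffff
[2] mask-off/ones = 0xffff
[3] tail/keep = 0x68

vd = [165, 65535, 65535, 104]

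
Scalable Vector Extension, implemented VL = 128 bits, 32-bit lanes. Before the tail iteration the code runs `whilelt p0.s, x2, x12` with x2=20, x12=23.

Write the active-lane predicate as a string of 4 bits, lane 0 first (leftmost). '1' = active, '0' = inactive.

128-bit reg / 32-bit elem → 4 lanes
p0[j] = (20+j < 23); true for j=0..2 → 3 lanes set
bits (lane 0 leftmost): 1110

predicate = 1110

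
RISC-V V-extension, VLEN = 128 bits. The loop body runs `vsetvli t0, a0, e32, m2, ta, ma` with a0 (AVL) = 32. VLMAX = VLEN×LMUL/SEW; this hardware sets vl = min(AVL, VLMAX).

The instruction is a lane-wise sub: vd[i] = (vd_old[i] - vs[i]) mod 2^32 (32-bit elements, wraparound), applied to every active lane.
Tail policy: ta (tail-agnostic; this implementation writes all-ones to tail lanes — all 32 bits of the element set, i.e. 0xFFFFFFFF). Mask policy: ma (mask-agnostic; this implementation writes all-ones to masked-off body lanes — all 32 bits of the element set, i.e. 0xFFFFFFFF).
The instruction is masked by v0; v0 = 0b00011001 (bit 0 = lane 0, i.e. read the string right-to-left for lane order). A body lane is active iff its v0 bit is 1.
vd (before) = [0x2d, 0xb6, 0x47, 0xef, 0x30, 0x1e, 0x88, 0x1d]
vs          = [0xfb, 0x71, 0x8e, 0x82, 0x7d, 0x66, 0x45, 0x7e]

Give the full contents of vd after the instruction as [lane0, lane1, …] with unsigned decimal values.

VLMAX = (128 × 2) / 32 = 8 lanes
vl ← min(32, 8) = 8
lane  0: sub(0x2d,0xfb) ⇒ 0xffffff32
lane  1: mask-off/ones ⇒ 0xffffffff
lane  2: mask-off/ones ⇒ 0xffffffff
lane  3: sub(0xef,0x82) ⇒ 0x6d
lane  4: sub(0x30,0x7d) ⇒ 0xffffffb3
lane  5: mask-off/ones ⇒ 0xffffffff
lane  6: mask-off/ones ⇒ 0xffffffff
lane  7: mask-off/ones ⇒ 0xffffffff

vd = [4294967090, 4294967295, 4294967295, 109, 4294967219, 4294967295, 4294967295, 4294967295]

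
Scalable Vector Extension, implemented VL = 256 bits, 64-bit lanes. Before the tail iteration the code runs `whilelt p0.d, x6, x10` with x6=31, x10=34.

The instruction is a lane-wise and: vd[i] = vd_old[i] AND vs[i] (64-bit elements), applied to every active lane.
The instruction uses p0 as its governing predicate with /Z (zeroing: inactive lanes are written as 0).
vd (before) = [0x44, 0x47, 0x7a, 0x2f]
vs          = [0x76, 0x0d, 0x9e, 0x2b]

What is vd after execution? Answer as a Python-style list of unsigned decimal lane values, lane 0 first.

vd = [68, 5, 26, 0]

256-bit reg / 64-bit elem → 4 lanes
p0[j] = (31+j < 34); true for j=0..2 → 3 lanes set
vd[0] and(0x44,0x76) -> 0x44
vd[1] and(0x47,0x0d) -> 0x05
vd[2] and(0x7a,0x9e) -> 0x1a
vd[3] tail/zero -> 0x00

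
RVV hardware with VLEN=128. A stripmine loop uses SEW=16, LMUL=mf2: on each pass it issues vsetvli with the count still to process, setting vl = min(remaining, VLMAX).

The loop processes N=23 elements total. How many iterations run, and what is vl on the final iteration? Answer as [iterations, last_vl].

[iterations, last_vl] = [6, 3]

VLMAX = VLEN×LMUL/SEW = 128×1/2/16 = 4
N=23: ⌈23/4⌉ = 6 iters; last vl = 23 − 5×4 = 3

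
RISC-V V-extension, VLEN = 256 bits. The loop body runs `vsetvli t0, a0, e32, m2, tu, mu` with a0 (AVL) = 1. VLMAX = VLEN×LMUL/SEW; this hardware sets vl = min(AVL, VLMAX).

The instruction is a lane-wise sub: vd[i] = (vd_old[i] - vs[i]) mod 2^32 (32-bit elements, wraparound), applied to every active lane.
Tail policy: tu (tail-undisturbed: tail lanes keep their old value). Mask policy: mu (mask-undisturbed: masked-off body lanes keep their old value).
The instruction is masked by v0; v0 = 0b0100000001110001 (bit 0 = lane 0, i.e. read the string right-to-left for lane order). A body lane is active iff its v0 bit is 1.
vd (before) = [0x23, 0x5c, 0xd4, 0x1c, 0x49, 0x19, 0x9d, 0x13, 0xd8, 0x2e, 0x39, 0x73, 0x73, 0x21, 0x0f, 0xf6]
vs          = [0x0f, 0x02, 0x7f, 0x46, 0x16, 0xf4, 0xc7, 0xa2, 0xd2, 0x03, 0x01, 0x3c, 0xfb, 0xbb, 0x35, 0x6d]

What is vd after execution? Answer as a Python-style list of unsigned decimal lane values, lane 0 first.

VLMAX = (256 × 2) / 32 = 16 lanes
vl = min(AVL, VLMAX) = min(1, 16) = 1
vd[0] sub(0x23,0x0f) -> 0x14
vd[1] tail/keep -> 0x5c
vd[2] tail/keep -> 0xd4
vd[3] tail/keep -> 0x1c
vd[4] tail/keep -> 0x49
vd[5] tail/keep -> 0x19
vd[6] tail/keep -> 0x9d
vd[7] tail/keep -> 0x13
vd[8] tail/keep -> 0xd8
vd[9] tail/keep -> 0x2e
vd[10] tail/keep -> 0x39
vd[11] tail/keep -> 0x73
vd[12] tail/keep -> 0x73
vd[13] tail/keep -> 0x21
vd[14] tail/keep -> 0x0f
vd[15] tail/keep -> 0xf6

vd = [20, 92, 212, 28, 73, 25, 157, 19, 216, 46, 57, 115, 115, 33, 15, 246]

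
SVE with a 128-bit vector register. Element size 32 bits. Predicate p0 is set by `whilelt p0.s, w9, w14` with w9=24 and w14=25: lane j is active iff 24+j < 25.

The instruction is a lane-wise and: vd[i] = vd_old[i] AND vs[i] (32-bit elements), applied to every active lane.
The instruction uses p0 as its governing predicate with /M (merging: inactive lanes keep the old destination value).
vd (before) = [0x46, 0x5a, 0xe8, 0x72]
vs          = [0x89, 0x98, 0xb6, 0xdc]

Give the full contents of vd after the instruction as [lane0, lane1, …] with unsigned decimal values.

lane count: 128 div 32 = 4
active while 24+j < 25, i.e. j ∈ [0,1) capped at 4 ⇒ 1
[0] and(0x46,0x89) = 0x00
[1] tail/keep = 0x5a
[2] tail/keep = 0xe8
[3] tail/keep = 0x72

vd = [0, 90, 232, 114]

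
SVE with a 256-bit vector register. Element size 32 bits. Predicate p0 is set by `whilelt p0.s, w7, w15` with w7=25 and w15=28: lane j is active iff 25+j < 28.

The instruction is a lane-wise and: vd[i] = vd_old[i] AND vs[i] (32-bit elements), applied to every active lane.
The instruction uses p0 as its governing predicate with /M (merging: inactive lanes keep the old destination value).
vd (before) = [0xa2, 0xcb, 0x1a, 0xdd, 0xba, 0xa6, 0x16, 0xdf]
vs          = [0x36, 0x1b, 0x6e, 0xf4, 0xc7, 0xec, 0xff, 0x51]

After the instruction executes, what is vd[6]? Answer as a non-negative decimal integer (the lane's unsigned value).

256-bit reg / 32-bit elem → 8 lanes
active while 25+j < 28, i.e. j ∈ [0,3) capped at 8 ⇒ 3
vd[0] and(0xa2,0x36) -> 0x22
vd[1] and(0xcb,0x1b) -> 0x0b
vd[2] and(0x1a,0x6e) -> 0x0a
vd[3] tail/keep -> 0xdd
vd[4] tail/keep -> 0xba
vd[5] tail/keep -> 0xa6
vd[6] tail/keep -> 0x16
vd[7] tail/keep -> 0xdf

vd[6] = 22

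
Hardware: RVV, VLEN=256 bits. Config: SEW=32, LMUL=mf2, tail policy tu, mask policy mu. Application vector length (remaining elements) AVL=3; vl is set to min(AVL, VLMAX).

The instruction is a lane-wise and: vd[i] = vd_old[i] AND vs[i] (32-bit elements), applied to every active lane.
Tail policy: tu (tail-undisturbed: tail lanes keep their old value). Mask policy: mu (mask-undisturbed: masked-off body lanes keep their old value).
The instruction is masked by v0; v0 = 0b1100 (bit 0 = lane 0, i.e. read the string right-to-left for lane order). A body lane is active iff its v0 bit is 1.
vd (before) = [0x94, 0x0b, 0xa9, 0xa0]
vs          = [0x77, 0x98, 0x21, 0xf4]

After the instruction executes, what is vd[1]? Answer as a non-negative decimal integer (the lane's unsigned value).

VLMAX = (256 × 1/2) / 32 = 4 lanes
vl ← min(3, 4) = 3
vd[0] mask-off/keep -> 0x94
vd[1] mask-off/keep -> 0x0b
vd[2] and(0xa9,0x21) -> 0x21
vd[3] tail/keep -> 0xa0

vd[1] = 11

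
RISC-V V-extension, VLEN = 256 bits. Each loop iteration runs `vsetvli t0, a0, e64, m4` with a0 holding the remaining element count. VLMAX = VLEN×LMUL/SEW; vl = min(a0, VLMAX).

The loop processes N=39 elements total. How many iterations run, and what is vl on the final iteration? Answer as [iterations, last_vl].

[iterations, last_vl] = [3, 7]

lanes per group: 256·4/64 = 16
iterations = ceil(39/16) = 3; final-pass vl = 7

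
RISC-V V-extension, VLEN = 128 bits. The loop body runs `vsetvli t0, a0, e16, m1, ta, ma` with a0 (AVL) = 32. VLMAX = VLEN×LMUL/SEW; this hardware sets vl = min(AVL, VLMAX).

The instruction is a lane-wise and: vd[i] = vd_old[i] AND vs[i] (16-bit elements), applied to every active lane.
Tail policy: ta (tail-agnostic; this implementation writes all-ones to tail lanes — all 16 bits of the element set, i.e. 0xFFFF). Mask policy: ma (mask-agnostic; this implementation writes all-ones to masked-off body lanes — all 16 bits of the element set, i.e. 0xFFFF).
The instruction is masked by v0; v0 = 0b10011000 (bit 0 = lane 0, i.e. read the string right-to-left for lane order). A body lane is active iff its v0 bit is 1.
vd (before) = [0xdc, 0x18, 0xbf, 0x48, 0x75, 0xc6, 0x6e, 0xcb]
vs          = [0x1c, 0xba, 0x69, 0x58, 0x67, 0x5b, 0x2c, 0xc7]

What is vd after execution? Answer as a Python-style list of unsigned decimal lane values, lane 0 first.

VLMAX = (128 × 1) / 16 = 8 lanes
vl = min(AVL, VLMAX) = min(32, 8) = 8
lane  0: mask-off/ones ⇒ 0xffff
lane  1: mask-off/ones ⇒ 0xffff
lane  2: mask-off/ones ⇒ 0xffff
lane  3: and(0x48,0x58) ⇒ 0x48
lane  4: and(0x75,0x67) ⇒ 0x65
lane  5: mask-off/ones ⇒ 0xffff
lane  6: mask-off/ones ⇒ 0xffff
lane  7: and(0xcb,0xc7) ⇒ 0xc3

vd = [65535, 65535, 65535, 72, 101, 65535, 65535, 195]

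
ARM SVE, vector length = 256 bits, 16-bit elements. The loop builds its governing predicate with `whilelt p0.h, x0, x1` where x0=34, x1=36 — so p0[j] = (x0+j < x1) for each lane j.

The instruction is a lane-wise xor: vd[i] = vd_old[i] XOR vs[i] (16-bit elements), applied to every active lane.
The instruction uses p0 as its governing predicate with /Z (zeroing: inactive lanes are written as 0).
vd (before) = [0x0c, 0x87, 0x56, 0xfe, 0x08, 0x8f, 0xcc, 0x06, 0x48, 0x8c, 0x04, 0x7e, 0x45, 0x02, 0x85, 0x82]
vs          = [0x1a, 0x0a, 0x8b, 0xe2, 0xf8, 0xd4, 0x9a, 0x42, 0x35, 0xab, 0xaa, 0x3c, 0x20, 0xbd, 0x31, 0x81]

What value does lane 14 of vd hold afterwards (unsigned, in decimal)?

256-bit reg / 16-bit elem → 16 lanes
p0[j] = (34+j < 36); true for j=0..1 → 2 lanes set
  i=0: xor(0x0c,0x1a) → 22
  i=1: xor(0x87,0x0a) → 141
  i=2: tail/zero → 0
  i=3: tail/zero → 0
  i=4: tail/zero → 0
  i=5: tail/zero → 0
  i=6: tail/zero → 0
  i=7: tail/zero → 0
  i=8: tail/zero → 0
  i=9: tail/zero → 0
  i=10: tail/zero → 0
  i=11: tail/zero → 0
  i=12: tail/zero → 0
  i=13: tail/zero → 0
  i=14: tail/zero → 0
  i=15: tail/zero → 0

vd[14] = 0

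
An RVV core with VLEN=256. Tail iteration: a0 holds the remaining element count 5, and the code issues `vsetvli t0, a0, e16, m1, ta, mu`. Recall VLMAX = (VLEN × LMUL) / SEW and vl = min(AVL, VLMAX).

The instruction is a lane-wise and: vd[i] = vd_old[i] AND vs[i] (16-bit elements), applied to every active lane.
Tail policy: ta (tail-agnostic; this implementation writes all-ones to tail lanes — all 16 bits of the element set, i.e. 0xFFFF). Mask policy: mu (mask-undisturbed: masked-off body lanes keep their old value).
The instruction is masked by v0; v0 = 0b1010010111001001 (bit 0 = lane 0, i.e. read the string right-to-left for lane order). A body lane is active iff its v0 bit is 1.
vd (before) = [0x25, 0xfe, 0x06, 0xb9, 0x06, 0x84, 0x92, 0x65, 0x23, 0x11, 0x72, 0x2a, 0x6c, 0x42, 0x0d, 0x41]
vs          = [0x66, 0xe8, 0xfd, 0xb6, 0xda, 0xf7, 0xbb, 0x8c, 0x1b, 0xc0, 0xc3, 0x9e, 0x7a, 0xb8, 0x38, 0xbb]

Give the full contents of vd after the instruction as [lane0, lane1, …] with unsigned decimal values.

vd = [36, 254, 6, 176, 6, 65535, 65535, 65535, 65535, 65535, 65535, 65535, 65535, 65535, 65535, 65535]

VLMAX = (256 × 1) / 16 = 16 lanes
vl = min(AVL, VLMAX) = min(5, 16) = 5
  i=0: and(0x25,0x66) → 36
  i=1: mask-off/keep → 254
  i=2: mask-off/keep → 6
  i=3: and(0xb9,0xb6) → 176
  i=4: mask-off/keep → 6
  i=5: tail/ones → 65535
  i=6: tail/ones → 65535
  i=7: tail/ones → 65535
  i=8: tail/ones → 65535
  i=9: tail/ones → 65535
  i=10: tail/ones → 65535
  i=11: tail/ones → 65535
  i=12: tail/ones → 65535
  i=13: tail/ones → 65535
  i=14: tail/ones → 65535
  i=15: tail/ones → 65535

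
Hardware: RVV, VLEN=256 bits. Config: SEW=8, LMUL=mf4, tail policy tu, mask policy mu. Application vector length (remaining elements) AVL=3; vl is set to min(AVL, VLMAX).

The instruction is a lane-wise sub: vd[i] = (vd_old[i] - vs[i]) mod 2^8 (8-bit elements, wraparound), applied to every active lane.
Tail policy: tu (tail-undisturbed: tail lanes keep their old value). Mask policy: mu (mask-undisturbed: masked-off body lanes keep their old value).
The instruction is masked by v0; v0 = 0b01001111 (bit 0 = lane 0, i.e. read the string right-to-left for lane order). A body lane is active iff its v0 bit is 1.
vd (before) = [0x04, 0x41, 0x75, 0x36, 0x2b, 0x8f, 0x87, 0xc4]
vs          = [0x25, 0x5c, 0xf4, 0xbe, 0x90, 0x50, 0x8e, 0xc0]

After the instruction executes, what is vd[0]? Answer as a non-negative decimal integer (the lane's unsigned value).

VLMAX = (256 × 1/4) / 8 = 8 lanes
vl = min(AVL, VLMAX) = min(3, 8) = 3
vd[0] sub(0x04,0x25) -> 0xdf
vd[1] sub(0x41,0x5c) -> 0xe5
vd[2] sub(0x75,0xf4) -> 0x81
vd[3] tail/keep -> 0x36
vd[4] tail/keep -> 0x2b
vd[5] tail/keep -> 0x8f
vd[6] tail/keep -> 0x87
vd[7] tail/keep -> 0xc4

vd[0] = 223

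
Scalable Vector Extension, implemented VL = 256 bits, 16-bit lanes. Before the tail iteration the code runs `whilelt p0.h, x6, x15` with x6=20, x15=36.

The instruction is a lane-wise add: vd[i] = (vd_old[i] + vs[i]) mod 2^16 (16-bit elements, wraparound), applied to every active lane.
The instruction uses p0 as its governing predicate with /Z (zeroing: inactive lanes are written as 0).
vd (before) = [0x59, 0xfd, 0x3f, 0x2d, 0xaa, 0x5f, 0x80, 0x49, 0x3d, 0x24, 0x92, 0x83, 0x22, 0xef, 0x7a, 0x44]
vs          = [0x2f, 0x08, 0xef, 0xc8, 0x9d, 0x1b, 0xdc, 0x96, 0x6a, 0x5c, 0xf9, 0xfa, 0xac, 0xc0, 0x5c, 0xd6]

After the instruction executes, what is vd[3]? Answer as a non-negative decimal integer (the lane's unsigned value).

lane count: 256 div 16 = 16
whilelt: lane j active iff 20+j < 36 → j < 16 → 16 active
vd[0] add(0x59,0x2f) -> 0x88
vd[1] add(0xfd,0x08) -> 0x105
vd[2] add(0x3f,0xef) -> 0x12e
vd[3] add(0x2d,0xc8) -> 0xf5
vd[4] add(0xaa,0x9d) -> 0x147
vd[5] add(0x5f,0x1b) -> 0x7a
vd[6] add(0x80,0xdc) -> 0x15c
vd[7] add(0x49,0x96) -> 0xdf
vd[8] add(0x3d,0x6a) -> 0xa7
vd[9] add(0x24,0x5c) -> 0x80
vd[10] add(0x92,0xf9) -> 0x18b
vd[11] add(0x83,0xfa) -> 0x17d
vd[12] add(0x22,0xac) -> 0xce
vd[13] add(0xef,0xc0) -> 0x1af
vd[14] add(0x7a,0x5c) -> 0xd6
vd[15] add(0x44,0xd6) -> 0x11a

vd[3] = 245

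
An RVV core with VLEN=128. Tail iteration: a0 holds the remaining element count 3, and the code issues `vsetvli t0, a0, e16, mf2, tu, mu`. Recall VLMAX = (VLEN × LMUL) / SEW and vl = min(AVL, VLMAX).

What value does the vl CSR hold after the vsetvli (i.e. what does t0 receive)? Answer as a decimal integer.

vl = 3

VLMAX = (128 × 1/2) / 16 = 4 lanes
AVL=3 ≤ VLMAX=4, so vl = 3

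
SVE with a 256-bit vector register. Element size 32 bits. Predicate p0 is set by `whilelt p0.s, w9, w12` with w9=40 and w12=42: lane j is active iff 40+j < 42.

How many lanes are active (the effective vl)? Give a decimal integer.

vl = 2

register lanes = 256/32 = 8
active while 40+j < 42, i.e. j ∈ [0,2) capped at 8 ⇒ 2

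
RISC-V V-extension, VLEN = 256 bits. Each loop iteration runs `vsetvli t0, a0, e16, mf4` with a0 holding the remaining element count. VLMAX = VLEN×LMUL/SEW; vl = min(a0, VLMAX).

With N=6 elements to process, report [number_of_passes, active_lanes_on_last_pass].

[iterations, last_vl] = [2, 2]

VLMAX = VLEN×LMUL/SEW = 256×1/4/16 = 4
6 elements at 4/iter → 2 passes, remainder 2 on the last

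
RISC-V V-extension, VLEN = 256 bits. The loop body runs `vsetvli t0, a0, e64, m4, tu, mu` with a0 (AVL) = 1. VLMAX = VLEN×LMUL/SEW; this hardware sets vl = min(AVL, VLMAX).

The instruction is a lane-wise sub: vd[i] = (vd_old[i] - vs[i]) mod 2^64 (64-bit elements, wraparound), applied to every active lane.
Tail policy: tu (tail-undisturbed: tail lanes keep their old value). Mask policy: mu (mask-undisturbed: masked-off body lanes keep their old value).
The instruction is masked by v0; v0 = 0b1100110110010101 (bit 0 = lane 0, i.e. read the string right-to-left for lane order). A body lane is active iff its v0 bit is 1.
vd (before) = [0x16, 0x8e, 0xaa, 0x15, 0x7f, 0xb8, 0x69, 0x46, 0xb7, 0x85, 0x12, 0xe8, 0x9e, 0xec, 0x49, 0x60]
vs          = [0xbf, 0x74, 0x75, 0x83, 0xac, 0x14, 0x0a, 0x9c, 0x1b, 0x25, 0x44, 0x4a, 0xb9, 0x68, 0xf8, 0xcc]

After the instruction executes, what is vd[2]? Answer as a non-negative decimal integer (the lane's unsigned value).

vd[2] = 170

lanes per group: 256·4/64 = 16
vl = min(AVL, VLMAX) = min(1, 16) = 1
lane  0: sub(0x16,0xbf) ⇒ 0xffffffffffffff57
lane  1: tail/keep ⇒ 0x8e
lane  2: tail/keep ⇒ 0xaa
lane  3: tail/keep ⇒ 0x15
lane  4: tail/keep ⇒ 0x7f
lane  5: tail/keep ⇒ 0xb8
lane  6: tail/keep ⇒ 0x69
lane  7: tail/keep ⇒ 0x46
lane  8: tail/keep ⇒ 0xb7
lane  9: tail/keep ⇒ 0x85
lane 10: tail/keep ⇒ 0x12
lane 11: tail/keep ⇒ 0xe8
lane 12: tail/keep ⇒ 0x9e
lane 13: tail/keep ⇒ 0xec
lane 14: tail/keep ⇒ 0x49
lane 15: tail/keep ⇒ 0x60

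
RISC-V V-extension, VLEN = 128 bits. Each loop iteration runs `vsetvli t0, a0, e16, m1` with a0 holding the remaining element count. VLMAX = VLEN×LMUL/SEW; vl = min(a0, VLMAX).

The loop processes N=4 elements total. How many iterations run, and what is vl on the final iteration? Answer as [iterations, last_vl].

[iterations, last_vl] = [1, 4]

lanes per group: 128·1/16 = 8
iterations = ceil(4/8) = 1; final-pass vl = 4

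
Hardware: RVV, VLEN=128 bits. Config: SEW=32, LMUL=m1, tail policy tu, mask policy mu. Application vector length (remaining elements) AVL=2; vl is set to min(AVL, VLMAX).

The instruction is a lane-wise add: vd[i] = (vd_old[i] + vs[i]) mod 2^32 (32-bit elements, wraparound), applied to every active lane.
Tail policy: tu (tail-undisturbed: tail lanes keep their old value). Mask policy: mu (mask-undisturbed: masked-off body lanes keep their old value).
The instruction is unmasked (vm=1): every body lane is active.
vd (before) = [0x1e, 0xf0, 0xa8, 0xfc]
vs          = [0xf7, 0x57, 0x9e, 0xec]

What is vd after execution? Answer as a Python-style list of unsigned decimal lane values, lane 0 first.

VLMAX = (128 × 1) / 32 = 4 lanes
vl ← min(2, 4) = 2
[0] add(0x1e,0xf7) = 0x115
[1] add(0xf0,0x57) = 0x147
[2] tail/keep = 0xa8
[3] tail/keep = 0xfc

vd = [277, 327, 168, 252]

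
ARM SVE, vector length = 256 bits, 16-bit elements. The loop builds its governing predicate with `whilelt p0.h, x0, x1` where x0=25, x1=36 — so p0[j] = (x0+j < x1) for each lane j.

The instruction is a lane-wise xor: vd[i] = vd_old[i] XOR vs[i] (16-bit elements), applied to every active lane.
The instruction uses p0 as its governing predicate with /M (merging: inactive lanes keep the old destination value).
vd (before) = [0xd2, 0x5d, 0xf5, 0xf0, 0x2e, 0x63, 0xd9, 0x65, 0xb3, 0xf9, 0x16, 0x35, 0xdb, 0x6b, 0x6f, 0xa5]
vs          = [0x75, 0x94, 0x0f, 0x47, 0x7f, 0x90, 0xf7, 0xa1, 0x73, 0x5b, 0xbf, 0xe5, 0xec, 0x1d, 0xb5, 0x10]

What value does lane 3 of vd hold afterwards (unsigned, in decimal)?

vd[3] = 183

register lanes = 256/16 = 16
whilelt: lane j active iff 25+j < 36 → j < 11 → 11 active
lane  0: xor(0xd2,0x75) ⇒ 0xa7
lane  1: xor(0x5d,0x94) ⇒ 0xc9
lane  2: xor(0xf5,0x0f) ⇒ 0xfa
lane  3: xor(0xf0,0x47) ⇒ 0xb7
lane  4: xor(0x2e,0x7f) ⇒ 0x51
lane  5: xor(0x63,0x90) ⇒ 0xf3
lane  6: xor(0xd9,0xf7) ⇒ 0x2e
lane  7: xor(0x65,0xa1) ⇒ 0xc4
lane  8: xor(0xb3,0x73) ⇒ 0xc0
lane  9: xor(0xf9,0x5b) ⇒ 0xa2
lane 10: xor(0x16,0xbf) ⇒ 0xa9
lane 11: tail/keep ⇒ 0x35
lane 12: tail/keep ⇒ 0xdb
lane 13: tail/keep ⇒ 0x6b
lane 14: tail/keep ⇒ 0x6f
lane 15: tail/keep ⇒ 0xa5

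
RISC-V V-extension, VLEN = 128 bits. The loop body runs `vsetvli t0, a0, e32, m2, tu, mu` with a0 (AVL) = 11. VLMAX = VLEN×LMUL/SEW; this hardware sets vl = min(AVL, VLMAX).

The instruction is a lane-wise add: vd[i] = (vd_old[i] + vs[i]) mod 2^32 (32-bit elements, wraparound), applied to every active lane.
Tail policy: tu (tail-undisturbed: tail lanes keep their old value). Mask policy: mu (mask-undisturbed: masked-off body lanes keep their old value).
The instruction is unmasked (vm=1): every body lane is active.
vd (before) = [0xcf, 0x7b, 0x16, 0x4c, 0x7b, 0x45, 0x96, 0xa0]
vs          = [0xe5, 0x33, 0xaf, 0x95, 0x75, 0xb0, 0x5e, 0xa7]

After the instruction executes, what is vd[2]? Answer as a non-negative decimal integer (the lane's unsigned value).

lanes per group: 128·2/32 = 8
AVL=11 > VLMAX=8, so vl = 8
  i=0: add(0xcf,0xe5) → 436
  i=1: add(0x7b,0x33) → 174
  i=2: add(0x16,0xaf) → 197
  i=3: add(0x4c,0x95) → 225
  i=4: add(0x7b,0x75) → 240
  i=5: add(0x45,0xb0) → 245
  i=6: add(0x96,0x5e) → 244
  i=7: add(0xa0,0xa7) → 327

vd[2] = 197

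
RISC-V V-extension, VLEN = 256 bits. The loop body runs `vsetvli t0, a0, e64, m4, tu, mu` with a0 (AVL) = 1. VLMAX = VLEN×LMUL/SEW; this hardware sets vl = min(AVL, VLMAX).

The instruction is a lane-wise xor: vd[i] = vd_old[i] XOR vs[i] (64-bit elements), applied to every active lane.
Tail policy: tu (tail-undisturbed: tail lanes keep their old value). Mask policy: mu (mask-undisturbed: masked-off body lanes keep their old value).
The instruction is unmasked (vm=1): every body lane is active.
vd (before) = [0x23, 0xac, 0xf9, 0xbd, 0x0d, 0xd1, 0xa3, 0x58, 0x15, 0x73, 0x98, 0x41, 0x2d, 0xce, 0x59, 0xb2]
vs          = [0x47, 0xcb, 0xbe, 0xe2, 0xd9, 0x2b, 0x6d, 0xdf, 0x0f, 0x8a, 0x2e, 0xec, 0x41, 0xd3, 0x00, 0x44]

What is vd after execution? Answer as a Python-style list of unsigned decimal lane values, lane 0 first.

vd = [100, 172, 249, 189, 13, 209, 163, 88, 21, 115, 152, 65, 45, 206, 89, 178]

VLMAX = (256 × 4) / 64 = 16 lanes
vl ← min(1, 16) = 1
  i=0: xor(0x23,0x47) → 100
  i=1: tail/keep → 172
  i=2: tail/keep → 249
  i=3: tail/keep → 189
  i=4: tail/keep → 13
  i=5: tail/keep → 209
  i=6: tail/keep → 163
  i=7: tail/keep → 88
  i=8: tail/keep → 21
  i=9: tail/keep → 115
  i=10: tail/keep → 152
  i=11: tail/keep → 65
  i=12: tail/keep → 45
  i=13: tail/keep → 206
  i=14: tail/keep → 89
  i=15: tail/keep → 178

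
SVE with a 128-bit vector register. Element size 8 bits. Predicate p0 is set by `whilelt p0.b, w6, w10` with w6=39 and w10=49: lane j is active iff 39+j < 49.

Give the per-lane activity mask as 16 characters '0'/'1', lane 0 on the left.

register lanes = 128/8 = 16
active while 39+j < 49, i.e. j ∈ [0,10) capped at 16 ⇒ 10
bits (lane 0 leftmost): 1111111111000000

predicate = 1111111111000000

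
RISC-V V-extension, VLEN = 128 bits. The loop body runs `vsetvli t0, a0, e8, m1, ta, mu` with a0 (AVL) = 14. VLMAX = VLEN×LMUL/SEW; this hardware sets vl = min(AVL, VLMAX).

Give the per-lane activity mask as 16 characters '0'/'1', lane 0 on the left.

lanes per group: 128·1/8 = 16
AVL=14 ≤ VLMAX=16, so vl = 14
bits (lane 0 leftmost): 1111111111111100

predicate = 1111111111111100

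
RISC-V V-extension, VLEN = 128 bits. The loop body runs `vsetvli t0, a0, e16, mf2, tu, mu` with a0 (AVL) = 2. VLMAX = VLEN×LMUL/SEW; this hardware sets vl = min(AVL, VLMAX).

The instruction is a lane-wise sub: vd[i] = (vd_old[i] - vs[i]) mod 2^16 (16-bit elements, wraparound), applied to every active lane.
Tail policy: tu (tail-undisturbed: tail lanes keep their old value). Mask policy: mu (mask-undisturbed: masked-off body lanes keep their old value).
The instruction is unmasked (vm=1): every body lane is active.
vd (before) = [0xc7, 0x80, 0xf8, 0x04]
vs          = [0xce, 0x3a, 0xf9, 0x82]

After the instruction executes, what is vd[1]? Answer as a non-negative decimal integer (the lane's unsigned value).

vd[1] = 70

VLMAX = VLEN×LMUL/SEW = 128×1/2/16 = 4
vl = min(AVL, VLMAX) = min(2, 4) = 2
  i=0: sub(0xc7,0xce) → 65529
  i=1: sub(0x80,0x3a) → 70
  i=2: tail/keep → 248
  i=3: tail/keep → 4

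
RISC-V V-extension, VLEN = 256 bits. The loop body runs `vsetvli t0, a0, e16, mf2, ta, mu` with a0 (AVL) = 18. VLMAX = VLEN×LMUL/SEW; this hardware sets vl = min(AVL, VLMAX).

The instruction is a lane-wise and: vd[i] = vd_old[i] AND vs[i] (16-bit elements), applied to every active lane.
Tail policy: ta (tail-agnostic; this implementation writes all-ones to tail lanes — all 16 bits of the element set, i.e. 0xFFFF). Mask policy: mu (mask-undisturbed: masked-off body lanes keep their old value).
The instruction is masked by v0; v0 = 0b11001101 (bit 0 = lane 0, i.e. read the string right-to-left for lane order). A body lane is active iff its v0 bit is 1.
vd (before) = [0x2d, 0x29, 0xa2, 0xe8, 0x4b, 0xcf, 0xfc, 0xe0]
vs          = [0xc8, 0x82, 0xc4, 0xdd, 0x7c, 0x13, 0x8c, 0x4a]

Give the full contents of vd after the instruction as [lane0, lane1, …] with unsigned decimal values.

VLMAX = (256 × 1/2) / 16 = 8 lanes
AVL=18 > VLMAX=8, so vl = 8
[0] and(0x2d,0xc8) = 0x08
[1] mask-off/keep = 0x29
[2] and(0xa2,0xc4) = 0x80
[3] and(0xe8,0xdd) = 0xc8
[4] mask-off/keep = 0x4b
[5] mask-off/keep = 0xcf
[6] and(0xfc,0x8c) = 0x8c
[7] and(0xe0,0x4a) = 0x40

vd = [8, 41, 128, 200, 75, 207, 140, 64]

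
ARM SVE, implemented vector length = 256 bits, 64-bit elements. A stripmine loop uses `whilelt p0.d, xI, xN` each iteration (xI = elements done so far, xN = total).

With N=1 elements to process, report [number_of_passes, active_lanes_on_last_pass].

lane count: 256 div 64 = 4
1 elements at 4/iter → 1 passes, remainder 1 on the last

[iterations, last_vl] = [1, 1]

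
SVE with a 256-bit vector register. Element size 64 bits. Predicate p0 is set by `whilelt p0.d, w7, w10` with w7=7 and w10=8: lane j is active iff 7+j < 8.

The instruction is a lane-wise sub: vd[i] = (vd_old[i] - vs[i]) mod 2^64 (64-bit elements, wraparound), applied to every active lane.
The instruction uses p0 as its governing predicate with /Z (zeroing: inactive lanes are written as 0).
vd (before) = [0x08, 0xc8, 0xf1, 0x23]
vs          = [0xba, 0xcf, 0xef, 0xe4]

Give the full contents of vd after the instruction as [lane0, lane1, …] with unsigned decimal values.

vd = [18446744073709551438, 0, 0, 0]

256-bit reg / 64-bit elem → 4 lanes
active while 7+j < 8, i.e. j ∈ [0,1) capped at 4 ⇒ 1
lane  0: sub(0x08,0xba) ⇒ 0xffffffffffffff4e
lane  1: tail/zero ⇒ 0x00
lane  2: tail/zero ⇒ 0x00
lane  3: tail/zero ⇒ 0x00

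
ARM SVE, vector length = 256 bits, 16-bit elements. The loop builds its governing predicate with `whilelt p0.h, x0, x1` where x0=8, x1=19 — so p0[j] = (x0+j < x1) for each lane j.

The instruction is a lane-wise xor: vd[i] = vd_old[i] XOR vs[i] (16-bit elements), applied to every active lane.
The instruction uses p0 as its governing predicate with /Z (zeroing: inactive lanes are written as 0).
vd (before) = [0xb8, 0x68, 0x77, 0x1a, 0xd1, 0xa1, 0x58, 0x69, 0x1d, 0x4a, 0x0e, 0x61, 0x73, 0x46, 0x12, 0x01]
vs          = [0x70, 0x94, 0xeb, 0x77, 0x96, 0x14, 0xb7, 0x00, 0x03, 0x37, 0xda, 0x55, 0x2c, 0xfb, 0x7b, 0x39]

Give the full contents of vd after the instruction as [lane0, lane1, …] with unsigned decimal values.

256-bit reg / 16-bit elem → 16 lanes
active while 8+j < 19, i.e. j ∈ [0,11) capped at 16 ⇒ 11
vd[0] xor(0xb8,0x70) -> 0xc8
vd[1] xor(0x68,0x94) -> 0xfc
vd[2] xor(0x77,0xeb) -> 0x9c
vd[3] xor(0x1a,0x77) -> 0x6d
vd[4] xor(0xd1,0x96) -> 0x47
vd[5] xor(0xa1,0x14) -> 0xb5
vd[6] xor(0x58,0xb7) -> 0xef
vd[7] xor(0x69,0x00) -> 0x69
vd[8] xor(0x1d,0x03) -> 0x1e
vd[9] xor(0x4a,0x37) -> 0x7d
vd[10] xor(0x0e,0xda) -> 0xd4
vd[11] tail/zero -> 0x00
vd[12] tail/zero -> 0x00
vd[13] tail/zero -> 0x00
vd[14] tail/zero -> 0x00
vd[15] tail/zero -> 0x00

vd = [200, 252, 156, 109, 71, 181, 239, 105, 30, 125, 212, 0, 0, 0, 0, 0]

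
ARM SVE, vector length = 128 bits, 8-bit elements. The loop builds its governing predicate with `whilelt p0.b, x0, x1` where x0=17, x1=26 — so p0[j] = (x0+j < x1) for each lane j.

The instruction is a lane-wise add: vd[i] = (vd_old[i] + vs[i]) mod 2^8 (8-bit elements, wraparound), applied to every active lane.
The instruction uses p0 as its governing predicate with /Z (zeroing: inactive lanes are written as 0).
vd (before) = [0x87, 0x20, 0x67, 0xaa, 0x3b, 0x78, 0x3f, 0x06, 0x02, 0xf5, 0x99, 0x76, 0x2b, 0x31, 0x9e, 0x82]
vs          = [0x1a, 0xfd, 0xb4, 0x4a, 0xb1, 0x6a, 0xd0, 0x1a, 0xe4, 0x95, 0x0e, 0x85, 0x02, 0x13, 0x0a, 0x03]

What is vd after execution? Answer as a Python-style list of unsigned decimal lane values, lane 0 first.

vd = [161, 29, 27, 244, 236, 226, 15, 32, 230, 0, 0, 0, 0, 0, 0, 0]

register lanes = 128/8 = 16
p0[j] = (17+j < 26); true for j=0..8 → 9 lanes set
  i=0: add(0x87,0x1a) → 161
  i=1: add(0x20,0xfd) → 29
  i=2: add(0x67,0xb4) → 27
  i=3: add(0xaa,0x4a) → 244
  i=4: add(0x3b,0xb1) → 236
  i=5: add(0x78,0x6a) → 226
  i=6: add(0x3f,0xd0) → 15
  i=7: add(0x06,0x1a) → 32
  i=8: add(0x02,0xe4) → 230
  i=9: tail/zero → 0
  i=10: tail/zero → 0
  i=11: tail/zero → 0
  i=12: tail/zero → 0
  i=13: tail/zero → 0
  i=14: tail/zero → 0
  i=15: tail/zero → 0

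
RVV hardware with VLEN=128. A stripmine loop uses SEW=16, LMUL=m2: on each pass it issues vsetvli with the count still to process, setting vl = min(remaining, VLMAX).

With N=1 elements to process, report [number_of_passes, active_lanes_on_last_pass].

[iterations, last_vl] = [1, 1]

lanes per group: 128·2/16 = 16
N=1: ⌈1/16⌉ = 1 iters; last vl = 1 − 0×16 = 1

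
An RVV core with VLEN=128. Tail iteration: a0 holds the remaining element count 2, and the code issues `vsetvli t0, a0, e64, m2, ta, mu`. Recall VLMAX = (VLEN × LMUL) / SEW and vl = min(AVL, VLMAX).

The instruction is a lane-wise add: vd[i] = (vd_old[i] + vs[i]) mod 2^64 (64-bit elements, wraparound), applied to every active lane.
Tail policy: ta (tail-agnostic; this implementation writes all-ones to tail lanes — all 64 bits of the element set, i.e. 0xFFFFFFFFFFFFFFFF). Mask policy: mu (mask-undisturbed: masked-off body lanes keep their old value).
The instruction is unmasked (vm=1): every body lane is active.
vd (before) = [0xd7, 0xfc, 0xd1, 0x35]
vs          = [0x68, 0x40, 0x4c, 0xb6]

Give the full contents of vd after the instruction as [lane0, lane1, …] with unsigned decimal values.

vd = [319, 316, 18446744073709551615, 18446744073709551615]

VLMAX = VLEN×LMUL/SEW = 128×2/64 = 4
vl = min(AVL, VLMAX) = min(2, 4) = 2
[0] add(0xd7,0x68) = 0x13f
[1] add(0xfc,0x40) = 0x13c
[2] tail/ones = 0xffffffffffffffff
[3] tail/ones = 0xffffffffffffffff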